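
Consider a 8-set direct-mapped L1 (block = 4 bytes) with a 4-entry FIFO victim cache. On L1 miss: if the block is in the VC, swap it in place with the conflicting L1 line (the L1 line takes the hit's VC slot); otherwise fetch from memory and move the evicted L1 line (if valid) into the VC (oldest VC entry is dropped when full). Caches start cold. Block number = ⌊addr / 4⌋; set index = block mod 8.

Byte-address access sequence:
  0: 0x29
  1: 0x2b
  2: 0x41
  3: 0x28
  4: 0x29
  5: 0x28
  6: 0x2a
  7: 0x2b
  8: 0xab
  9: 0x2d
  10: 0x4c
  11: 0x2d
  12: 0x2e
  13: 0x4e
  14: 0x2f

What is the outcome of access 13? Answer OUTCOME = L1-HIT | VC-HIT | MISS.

OUTCOME = VC-HIT

0: 0x29 (blk 10, set 2) → MISS  vc=[]
1: 0x2b (blk 10, set 2) → L1-HIT  vc=[]
2: 0x41 (blk 16, set 0) → MISS  vc=[]
3: 0x28 (blk 10, set 2) → L1-HIT  vc=[]
4: 0x29 (blk 10, set 2) → L1-HIT  vc=[]
5: 0x28 (blk 10, set 2) → L1-HIT  vc=[]
6: 0x2a (blk 10, set 2) → L1-HIT  vc=[]
7: 0x2b (blk 10, set 2) → L1-HIT  vc=[]
8: 0xab (blk 42, set 2) → MISS  vc=[10]
9: 0x2d (blk 11, set 3) → MISS  vc=[10]
10: 0x4c (blk 19, set 3) → MISS  vc=[10, 11]
11: 0x2d (blk 11, set 3) → VC-HIT  vc=[10, 19]
12: 0x2e (blk 11, set 3) → L1-HIT  vc=[10, 19]
13: 0x4e (blk 19, set 3) → VC-HIT  vc=[10, 11]
14: 0x2f (blk 11, set 3) → VC-HIT  vc=[10, 19]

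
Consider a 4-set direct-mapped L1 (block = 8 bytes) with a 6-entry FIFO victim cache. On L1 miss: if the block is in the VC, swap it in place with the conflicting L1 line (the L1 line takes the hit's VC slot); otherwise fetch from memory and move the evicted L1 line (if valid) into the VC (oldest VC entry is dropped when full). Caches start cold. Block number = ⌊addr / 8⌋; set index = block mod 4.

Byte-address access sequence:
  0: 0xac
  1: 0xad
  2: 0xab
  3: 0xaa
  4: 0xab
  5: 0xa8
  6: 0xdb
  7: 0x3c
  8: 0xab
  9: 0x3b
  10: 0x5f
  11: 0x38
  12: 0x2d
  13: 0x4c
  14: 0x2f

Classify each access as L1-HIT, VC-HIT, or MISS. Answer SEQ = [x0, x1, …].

#0 0xac→b21/s1 MISS; vc=[]
#1 0xad→b21/s1 L1-HIT; vc=[]
#2 0xab→b21/s1 L1-HIT; vc=[]
#3 0xaa→b21/s1 L1-HIT; vc=[]
#4 0xab→b21/s1 L1-HIT; vc=[]
#5 0xa8→b21/s1 L1-HIT; vc=[]
#6 0xdb→b27/s3 MISS; vc=[]
#7 0x3c→b7/s3 MISS; vc=[27]
#8 0xab→b21/s1 L1-HIT; vc=[27]
#9 0x3b→b7/s3 L1-HIT; vc=[27]
#10 0x5f→b11/s3 MISS; vc=[27,7]
#11 0x38→b7/s3 VC-HIT; vc=[27,11]
#12 0x2d→b5/s1 MISS; vc=[27,11,21]
#13 0x4c→b9/s1 MISS; vc=[27,11,21,5]
#14 0x2f→b5/s1 VC-HIT; vc=[27,11,21,9]

SEQ = [MISS, L1-HIT, L1-HIT, L1-HIT, L1-HIT, L1-HIT, MISS, MISS, L1-HIT, L1-HIT, MISS, VC-HIT, MISS, MISS, VC-HIT]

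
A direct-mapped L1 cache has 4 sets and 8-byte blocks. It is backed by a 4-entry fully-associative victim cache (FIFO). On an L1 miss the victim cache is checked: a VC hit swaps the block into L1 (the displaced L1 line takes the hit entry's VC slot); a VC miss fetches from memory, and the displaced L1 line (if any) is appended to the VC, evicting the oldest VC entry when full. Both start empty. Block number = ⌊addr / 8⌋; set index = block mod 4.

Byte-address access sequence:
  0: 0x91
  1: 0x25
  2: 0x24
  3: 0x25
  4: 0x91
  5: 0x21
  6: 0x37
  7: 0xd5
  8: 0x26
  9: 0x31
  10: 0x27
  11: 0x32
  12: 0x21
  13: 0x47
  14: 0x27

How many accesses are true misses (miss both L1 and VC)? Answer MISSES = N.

MISSES = 5

#0 0x91→b18/s2 MISS; vc=[]
#1 0x25→b4/s0 MISS; vc=[]
#2 0x24→b4/s0 L1-HIT; vc=[]
#3 0x25→b4/s0 L1-HIT; vc=[]
#4 0x91→b18/s2 L1-HIT; vc=[]
#5 0x21→b4/s0 L1-HIT; vc=[]
#6 0x37→b6/s2 MISS; vc=[18]
#7 0xd5→b26/s2 MISS; vc=[18,6]
#8 0x26→b4/s0 L1-HIT; vc=[18,6]
#9 0x31→b6/s2 VC-HIT; vc=[18,26]
#10 0x27→b4/s0 L1-HIT; vc=[18,26]
#11 0x32→b6/s2 L1-HIT; vc=[18,26]
#12 0x21→b4/s0 L1-HIT; vc=[18,26]
#13 0x47→b8/s0 MISS; vc=[18,26,4]
#14 0x27→b4/s0 VC-HIT; vc=[18,26,8]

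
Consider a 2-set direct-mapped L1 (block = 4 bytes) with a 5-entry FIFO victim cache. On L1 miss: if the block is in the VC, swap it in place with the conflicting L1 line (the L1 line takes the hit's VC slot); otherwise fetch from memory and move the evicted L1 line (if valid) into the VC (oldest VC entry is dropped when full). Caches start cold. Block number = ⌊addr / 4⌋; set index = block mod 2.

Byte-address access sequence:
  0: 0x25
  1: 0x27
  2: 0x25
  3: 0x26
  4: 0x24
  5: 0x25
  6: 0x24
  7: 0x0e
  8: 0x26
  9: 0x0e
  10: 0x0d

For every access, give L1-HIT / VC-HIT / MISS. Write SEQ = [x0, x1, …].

0: 0x25 (blk 9, set 1) → MISS  vc=[]
1: 0x27 (blk 9, set 1) → L1-HIT  vc=[]
2: 0x25 (blk 9, set 1) → L1-HIT  vc=[]
3: 0x26 (blk 9, set 1) → L1-HIT  vc=[]
4: 0x24 (blk 9, set 1) → L1-HIT  vc=[]
5: 0x25 (blk 9, set 1) → L1-HIT  vc=[]
6: 0x24 (blk 9, set 1) → L1-HIT  vc=[]
7: 0xe (blk 3, set 1) → MISS  vc=[9]
8: 0x26 (blk 9, set 1) → VC-HIT  vc=[3]
9: 0xe (blk 3, set 1) → VC-HIT  vc=[9]
10: 0xd (blk 3, set 1) → L1-HIT  vc=[9]

SEQ = [MISS, L1-HIT, L1-HIT, L1-HIT, L1-HIT, L1-HIT, L1-HIT, MISS, VC-HIT, VC-HIT, L1-HIT]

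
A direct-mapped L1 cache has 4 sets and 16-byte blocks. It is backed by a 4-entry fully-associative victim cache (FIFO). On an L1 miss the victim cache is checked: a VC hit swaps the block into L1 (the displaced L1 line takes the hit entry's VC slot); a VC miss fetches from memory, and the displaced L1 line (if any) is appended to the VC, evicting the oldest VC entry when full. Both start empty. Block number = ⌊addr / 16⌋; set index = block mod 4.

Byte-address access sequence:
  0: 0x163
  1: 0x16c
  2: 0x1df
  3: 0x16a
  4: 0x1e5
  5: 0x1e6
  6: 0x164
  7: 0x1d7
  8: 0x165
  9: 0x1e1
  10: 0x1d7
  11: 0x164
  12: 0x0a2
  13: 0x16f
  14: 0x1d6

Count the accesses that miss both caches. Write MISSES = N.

#0 0x163→b22/s2 MISS; vc=[]
#1 0x16c→b22/s2 L1-HIT; vc=[]
#2 0x1df→b29/s1 MISS; vc=[]
#3 0x16a→b22/s2 L1-HIT; vc=[]
#4 0x1e5→b30/s2 MISS; vc=[22]
#5 0x1e6→b30/s2 L1-HIT; vc=[22]
#6 0x164→b22/s2 VC-HIT; vc=[30]
#7 0x1d7→b29/s1 L1-HIT; vc=[30]
#8 0x165→b22/s2 L1-HIT; vc=[30]
#9 0x1e1→b30/s2 VC-HIT; vc=[22]
#10 0x1d7→b29/s1 L1-HIT; vc=[22]
#11 0x164→b22/s2 VC-HIT; vc=[30]
#12 0xa2→b10/s2 MISS; vc=[30,22]
#13 0x16f→b22/s2 VC-HIT; vc=[30,10]
#14 0x1d6→b29/s1 L1-HIT; vc=[30,10]

MISSES = 4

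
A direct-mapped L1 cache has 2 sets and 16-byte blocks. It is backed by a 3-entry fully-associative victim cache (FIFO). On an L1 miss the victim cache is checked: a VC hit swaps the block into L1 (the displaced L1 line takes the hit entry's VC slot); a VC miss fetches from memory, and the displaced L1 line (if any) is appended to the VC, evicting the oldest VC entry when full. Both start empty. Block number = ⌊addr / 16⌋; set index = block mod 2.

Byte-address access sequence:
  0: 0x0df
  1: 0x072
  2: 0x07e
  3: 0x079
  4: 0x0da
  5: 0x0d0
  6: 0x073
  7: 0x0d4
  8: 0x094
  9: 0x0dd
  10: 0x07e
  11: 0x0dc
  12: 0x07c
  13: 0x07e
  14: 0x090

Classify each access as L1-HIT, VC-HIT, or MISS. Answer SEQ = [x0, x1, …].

#0 0xdf→b13/s1 MISS; vc=[]
#1 0x72→b7/s1 MISS; vc=[13]
#2 0x7e→b7/s1 L1-HIT; vc=[13]
#3 0x79→b7/s1 L1-HIT; vc=[13]
#4 0xda→b13/s1 VC-HIT; vc=[7]
#5 0xd0→b13/s1 L1-HIT; vc=[7]
#6 0x73→b7/s1 VC-HIT; vc=[13]
#7 0xd4→b13/s1 VC-HIT; vc=[7]
#8 0x94→b9/s1 MISS; vc=[7,13]
#9 0xdd→b13/s1 VC-HIT; vc=[7,9]
#10 0x7e→b7/s1 VC-HIT; vc=[13,9]
#11 0xdc→b13/s1 VC-HIT; vc=[7,9]
#12 0x7c→b7/s1 VC-HIT; vc=[13,9]
#13 0x7e→b7/s1 L1-HIT; vc=[13,9]
#14 0x90→b9/s1 VC-HIT; vc=[13,7]

SEQ = [MISS, MISS, L1-HIT, L1-HIT, VC-HIT, L1-HIT, VC-HIT, VC-HIT, MISS, VC-HIT, VC-HIT, VC-HIT, VC-HIT, L1-HIT, VC-HIT]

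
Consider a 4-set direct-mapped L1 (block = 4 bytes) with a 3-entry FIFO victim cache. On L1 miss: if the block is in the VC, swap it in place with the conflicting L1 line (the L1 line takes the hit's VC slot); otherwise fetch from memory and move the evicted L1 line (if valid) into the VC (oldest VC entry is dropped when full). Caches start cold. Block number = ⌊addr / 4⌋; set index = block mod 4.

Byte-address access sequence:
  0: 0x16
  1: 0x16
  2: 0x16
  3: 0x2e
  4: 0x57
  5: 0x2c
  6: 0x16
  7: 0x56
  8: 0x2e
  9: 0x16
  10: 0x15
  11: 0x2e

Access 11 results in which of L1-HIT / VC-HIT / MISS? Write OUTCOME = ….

#0 0x16→b5/s1 MISS; vc=[]
#1 0x16→b5/s1 L1-HIT; vc=[]
#2 0x16→b5/s1 L1-HIT; vc=[]
#3 0x2e→b11/s3 MISS; vc=[]
#4 0x57→b21/s1 MISS; vc=[5]
#5 0x2c→b11/s3 L1-HIT; vc=[5]
#6 0x16→b5/s1 VC-HIT; vc=[21]
#7 0x56→b21/s1 VC-HIT; vc=[5]
#8 0x2e→b11/s3 L1-HIT; vc=[5]
#9 0x16→b5/s1 VC-HIT; vc=[21]
#10 0x15→b5/s1 L1-HIT; vc=[21]
#11 0x2e→b11/s3 L1-HIT; vc=[21]

OUTCOME = L1-HIT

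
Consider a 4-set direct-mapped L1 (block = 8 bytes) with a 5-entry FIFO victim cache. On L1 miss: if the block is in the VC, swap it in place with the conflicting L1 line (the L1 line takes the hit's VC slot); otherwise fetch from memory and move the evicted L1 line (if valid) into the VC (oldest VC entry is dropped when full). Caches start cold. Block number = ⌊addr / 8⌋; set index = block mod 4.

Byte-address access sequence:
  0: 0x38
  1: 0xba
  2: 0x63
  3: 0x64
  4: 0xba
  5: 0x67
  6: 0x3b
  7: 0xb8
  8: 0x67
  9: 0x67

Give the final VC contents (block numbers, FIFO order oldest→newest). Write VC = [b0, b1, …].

VC = [7]

0: 0x38 (blk 7, set 3) → MISS  vc=[]
1: 0xba (blk 23, set 3) → MISS  vc=[7]
2: 0x63 (blk 12, set 0) → MISS  vc=[7]
3: 0x64 (blk 12, set 0) → L1-HIT  vc=[7]
4: 0xba (blk 23, set 3) → L1-HIT  vc=[7]
5: 0x67 (blk 12, set 0) → L1-HIT  vc=[7]
6: 0x3b (blk 7, set 3) → VC-HIT  vc=[23]
7: 0xb8 (blk 23, set 3) → VC-HIT  vc=[7]
8: 0x67 (blk 12, set 0) → L1-HIT  vc=[7]
9: 0x67 (blk 12, set 0) → L1-HIT  vc=[7]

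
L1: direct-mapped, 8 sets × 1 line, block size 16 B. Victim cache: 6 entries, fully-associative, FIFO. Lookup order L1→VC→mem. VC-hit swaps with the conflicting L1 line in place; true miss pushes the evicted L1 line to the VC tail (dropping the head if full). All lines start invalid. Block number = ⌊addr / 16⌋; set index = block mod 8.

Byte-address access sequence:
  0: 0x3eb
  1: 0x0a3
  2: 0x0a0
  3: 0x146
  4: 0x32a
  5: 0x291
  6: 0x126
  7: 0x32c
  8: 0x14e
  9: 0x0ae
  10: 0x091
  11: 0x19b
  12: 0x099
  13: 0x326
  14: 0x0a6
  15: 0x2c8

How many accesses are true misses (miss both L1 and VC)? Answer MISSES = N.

MISSES = 9

#0 0x3eb→b62/s6 MISS; vc=[]
#1 0xa3→b10/s2 MISS; vc=[]
#2 0xa0→b10/s2 L1-HIT; vc=[]
#3 0x146→b20/s4 MISS; vc=[]
#4 0x32a→b50/s2 MISS; vc=[10]
#5 0x291→b41/s1 MISS; vc=[10]
#6 0x126→b18/s2 MISS; vc=[10,50]
#7 0x32c→b50/s2 VC-HIT; vc=[10,18]
#8 0x14e→b20/s4 L1-HIT; vc=[10,18]
#9 0xae→b10/s2 VC-HIT; vc=[50,18]
#10 0x91→b9/s1 MISS; vc=[50,18,41]
#11 0x19b→b25/s1 MISS; vc=[50,18,41,9]
#12 0x99→b9/s1 VC-HIT; vc=[50,18,41,25]
#13 0x326→b50/s2 VC-HIT; vc=[10,18,41,25]
#14 0xa6→b10/s2 VC-HIT; vc=[50,18,41,25]
#15 0x2c8→b44/s4 MISS; vc=[50,18,41,25,20]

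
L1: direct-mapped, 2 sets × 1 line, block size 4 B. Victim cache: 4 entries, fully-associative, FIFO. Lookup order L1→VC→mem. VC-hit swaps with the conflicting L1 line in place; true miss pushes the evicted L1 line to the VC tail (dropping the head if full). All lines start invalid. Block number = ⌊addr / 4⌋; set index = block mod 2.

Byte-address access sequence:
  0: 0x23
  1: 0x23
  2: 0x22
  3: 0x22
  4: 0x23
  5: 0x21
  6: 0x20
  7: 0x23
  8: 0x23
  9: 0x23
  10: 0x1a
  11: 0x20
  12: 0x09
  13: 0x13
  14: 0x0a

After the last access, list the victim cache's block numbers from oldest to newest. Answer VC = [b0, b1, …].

VC = [6, 8, 4]

0: 0x23 (blk 8, set 0) → MISS  vc=[]
1: 0x23 (blk 8, set 0) → L1-HIT  vc=[]
2: 0x22 (blk 8, set 0) → L1-HIT  vc=[]
3: 0x22 (blk 8, set 0) → L1-HIT  vc=[]
4: 0x23 (blk 8, set 0) → L1-HIT  vc=[]
5: 0x21 (blk 8, set 0) → L1-HIT  vc=[]
6: 0x20 (blk 8, set 0) → L1-HIT  vc=[]
7: 0x23 (blk 8, set 0) → L1-HIT  vc=[]
8: 0x23 (blk 8, set 0) → L1-HIT  vc=[]
9: 0x23 (blk 8, set 0) → L1-HIT  vc=[]
10: 0x1a (blk 6, set 0) → MISS  vc=[8]
11: 0x20 (blk 8, set 0) → VC-HIT  vc=[6]
12: 0x9 (blk 2, set 0) → MISS  vc=[6, 8]
13: 0x13 (blk 4, set 0) → MISS  vc=[6, 8, 2]
14: 0xa (blk 2, set 0) → VC-HIT  vc=[6, 8, 4]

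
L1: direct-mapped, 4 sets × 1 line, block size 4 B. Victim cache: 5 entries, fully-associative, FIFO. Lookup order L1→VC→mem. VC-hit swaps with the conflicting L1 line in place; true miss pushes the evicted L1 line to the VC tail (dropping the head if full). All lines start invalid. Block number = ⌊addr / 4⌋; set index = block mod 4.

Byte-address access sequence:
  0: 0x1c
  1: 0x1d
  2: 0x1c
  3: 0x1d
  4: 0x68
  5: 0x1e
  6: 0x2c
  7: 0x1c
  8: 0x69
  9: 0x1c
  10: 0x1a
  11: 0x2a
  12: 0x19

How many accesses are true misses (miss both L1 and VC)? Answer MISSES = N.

MISSES = 5

  [0] addr=0x1c blk=7 s=3: MISS | VC []
  [1] addr=0x1d blk=7 s=3: L1-HIT | VC []
  [2] addr=0x1c blk=7 s=3: L1-HIT | VC []
  [3] addr=0x1d blk=7 s=3: L1-HIT | VC []
  [4] addr=0x68 blk=26 s=2: MISS | VC []
  [5] addr=0x1e blk=7 s=3: L1-HIT | VC []
  [6] addr=0x2c blk=11 s=3: MISS | VC [7]
  [7] addr=0x1c blk=7 s=3: VC-HIT | VC [11]
  [8] addr=0x69 blk=26 s=2: L1-HIT | VC [11]
  [9] addr=0x1c blk=7 s=3: L1-HIT | VC [11]
  [10] addr=0x1a blk=6 s=2: MISS | VC [11, 26]
  [11] addr=0x2a blk=10 s=2: MISS | VC [11, 26, 6]
  [12] addr=0x19 blk=6 s=2: VC-HIT | VC [11, 26, 10]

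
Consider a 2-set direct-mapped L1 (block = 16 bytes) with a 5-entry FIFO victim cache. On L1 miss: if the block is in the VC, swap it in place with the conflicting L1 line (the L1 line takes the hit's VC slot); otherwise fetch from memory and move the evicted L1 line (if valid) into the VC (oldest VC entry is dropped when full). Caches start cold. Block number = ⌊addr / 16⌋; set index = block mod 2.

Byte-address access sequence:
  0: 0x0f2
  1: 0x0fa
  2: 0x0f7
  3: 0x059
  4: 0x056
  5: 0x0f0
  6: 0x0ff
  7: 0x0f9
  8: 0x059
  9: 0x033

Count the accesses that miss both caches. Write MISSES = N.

MISSES = 3

  [0] addr=0xf2 blk=15 s=1: MISS | VC []
  [1] addr=0xfa blk=15 s=1: L1-HIT | VC []
  [2] addr=0xf7 blk=15 s=1: L1-HIT | VC []
  [3] addr=0x59 blk=5 s=1: MISS | VC [15]
  [4] addr=0x56 blk=5 s=1: L1-HIT | VC [15]
  [5] addr=0xf0 blk=15 s=1: VC-HIT | VC [5]
  [6] addr=0xff blk=15 s=1: L1-HIT | VC [5]
  [7] addr=0xf9 blk=15 s=1: L1-HIT | VC [5]
  [8] addr=0x59 blk=5 s=1: VC-HIT | VC [15]
  [9] addr=0x33 blk=3 s=1: MISS | VC [15, 5]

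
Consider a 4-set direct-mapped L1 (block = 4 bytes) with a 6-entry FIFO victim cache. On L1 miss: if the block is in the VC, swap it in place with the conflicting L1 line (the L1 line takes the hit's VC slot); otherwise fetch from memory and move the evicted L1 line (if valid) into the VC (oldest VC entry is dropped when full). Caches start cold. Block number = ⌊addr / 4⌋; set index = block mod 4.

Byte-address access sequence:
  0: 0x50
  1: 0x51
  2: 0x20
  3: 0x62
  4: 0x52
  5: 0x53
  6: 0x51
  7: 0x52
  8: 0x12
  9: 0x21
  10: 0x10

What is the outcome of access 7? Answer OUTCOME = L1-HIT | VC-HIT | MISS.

OUTCOME = L1-HIT

0: 0x50 (blk 20, set 0) → MISS  vc=[]
1: 0x51 (blk 20, set 0) → L1-HIT  vc=[]
2: 0x20 (blk 8, set 0) → MISS  vc=[20]
3: 0x62 (blk 24, set 0) → MISS  vc=[20, 8]
4: 0x52 (blk 20, set 0) → VC-HIT  vc=[24, 8]
5: 0x53 (blk 20, set 0) → L1-HIT  vc=[24, 8]
6: 0x51 (blk 20, set 0) → L1-HIT  vc=[24, 8]
7: 0x52 (blk 20, set 0) → L1-HIT  vc=[24, 8]
8: 0x12 (blk 4, set 0) → MISS  vc=[24, 8, 20]
9: 0x21 (blk 8, set 0) → VC-HIT  vc=[24, 4, 20]
10: 0x10 (blk 4, set 0) → VC-HIT  vc=[24, 8, 20]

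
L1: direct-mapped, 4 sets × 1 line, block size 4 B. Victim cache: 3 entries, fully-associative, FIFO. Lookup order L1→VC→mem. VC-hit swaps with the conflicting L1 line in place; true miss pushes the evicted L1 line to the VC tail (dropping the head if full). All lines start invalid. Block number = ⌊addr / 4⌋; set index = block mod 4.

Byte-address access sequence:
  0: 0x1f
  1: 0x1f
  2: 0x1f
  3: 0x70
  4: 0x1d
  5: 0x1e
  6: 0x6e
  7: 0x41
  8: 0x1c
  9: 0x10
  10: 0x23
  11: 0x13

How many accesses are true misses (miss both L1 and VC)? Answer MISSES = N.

MISSES = 6

  [0] addr=0x1f blk=7 s=3: MISS | VC []
  [1] addr=0x1f blk=7 s=3: L1-HIT | VC []
  [2] addr=0x1f blk=7 s=3: L1-HIT | VC []
  [3] addr=0x70 blk=28 s=0: MISS | VC []
  [4] addr=0x1d blk=7 s=3: L1-HIT | VC []
  [5] addr=0x1e blk=7 s=3: L1-HIT | VC []
  [6] addr=0x6e blk=27 s=3: MISS | VC [7]
  [7] addr=0x41 blk=16 s=0: MISS | VC [7, 28]
  [8] addr=0x1c blk=7 s=3: VC-HIT | VC [27, 28]
  [9] addr=0x10 blk=4 s=0: MISS | VC [27, 28, 16]
  [10] addr=0x23 blk=8 s=0: MISS | VC [28, 16, 4]
  [11] addr=0x13 blk=4 s=0: VC-HIT | VC [28, 16, 8]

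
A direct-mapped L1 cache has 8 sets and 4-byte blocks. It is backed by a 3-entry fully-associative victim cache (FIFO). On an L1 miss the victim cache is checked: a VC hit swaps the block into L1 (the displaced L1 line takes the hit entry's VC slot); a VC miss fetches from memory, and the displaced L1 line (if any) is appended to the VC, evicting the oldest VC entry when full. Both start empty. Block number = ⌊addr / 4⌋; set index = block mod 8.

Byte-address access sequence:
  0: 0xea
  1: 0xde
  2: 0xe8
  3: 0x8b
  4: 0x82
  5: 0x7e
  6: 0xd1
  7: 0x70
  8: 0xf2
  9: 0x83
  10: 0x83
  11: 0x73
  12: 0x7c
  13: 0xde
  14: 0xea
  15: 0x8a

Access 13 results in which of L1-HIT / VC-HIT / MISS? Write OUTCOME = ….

#0 0xea→b58/s2 MISS; vc=[]
#1 0xde→b55/s7 MISS; vc=[]
#2 0xe8→b58/s2 L1-HIT; vc=[]
#3 0x8b→b34/s2 MISS; vc=[58]
#4 0x82→b32/s0 MISS; vc=[58]
#5 0x7e→b31/s7 MISS; vc=[58,55]
#6 0xd1→b52/s4 MISS; vc=[58,55]
#7 0x70→b28/s4 MISS; vc=[58,55,52]
#8 0xf2→b60/s4 MISS; vc=[55,52,28]
#9 0x83→b32/s0 L1-HIT; vc=[55,52,28]
#10 0x83→b32/s0 L1-HIT; vc=[55,52,28]
#11 0x73→b28/s4 VC-HIT; vc=[55,52,60]
#12 0x7c→b31/s7 L1-HIT; vc=[55,52,60]
#13 0xde→b55/s7 VC-HIT; vc=[31,52,60]
#14 0xea→b58/s2 MISS; vc=[52,60,34]
#15 0x8a→b34/s2 VC-HIT; vc=[52,60,58]

OUTCOME = VC-HIT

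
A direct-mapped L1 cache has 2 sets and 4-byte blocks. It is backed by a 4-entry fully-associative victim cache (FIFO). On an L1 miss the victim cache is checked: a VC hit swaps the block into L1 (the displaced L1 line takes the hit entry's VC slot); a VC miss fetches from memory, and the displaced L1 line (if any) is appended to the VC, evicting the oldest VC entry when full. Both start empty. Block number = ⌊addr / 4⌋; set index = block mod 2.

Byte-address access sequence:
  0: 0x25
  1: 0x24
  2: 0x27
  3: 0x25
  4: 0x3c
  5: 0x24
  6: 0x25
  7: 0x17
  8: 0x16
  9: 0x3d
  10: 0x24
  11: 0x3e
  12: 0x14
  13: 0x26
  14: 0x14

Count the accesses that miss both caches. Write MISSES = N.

MISSES = 3

  [0] addr=0x25 blk=9 s=1: MISS | VC []
  [1] addr=0x24 blk=9 s=1: L1-HIT | VC []
  [2] addr=0x27 blk=9 s=1: L1-HIT | VC []
  [3] addr=0x25 blk=9 s=1: L1-HIT | VC []
  [4] addr=0x3c blk=15 s=1: MISS | VC [9]
  [5] addr=0x24 blk=9 s=1: VC-HIT | VC [15]
  [6] addr=0x25 blk=9 s=1: L1-HIT | VC [15]
  [7] addr=0x17 blk=5 s=1: MISS | VC [15, 9]
  [8] addr=0x16 blk=5 s=1: L1-HIT | VC [15, 9]
  [9] addr=0x3d blk=15 s=1: VC-HIT | VC [5, 9]
  [10] addr=0x24 blk=9 s=1: VC-HIT | VC [5, 15]
  [11] addr=0x3e blk=15 s=1: VC-HIT | VC [5, 9]
  [12] addr=0x14 blk=5 s=1: VC-HIT | VC [15, 9]
  [13] addr=0x26 blk=9 s=1: VC-HIT | VC [15, 5]
  [14] addr=0x14 blk=5 s=1: VC-HIT | VC [15, 9]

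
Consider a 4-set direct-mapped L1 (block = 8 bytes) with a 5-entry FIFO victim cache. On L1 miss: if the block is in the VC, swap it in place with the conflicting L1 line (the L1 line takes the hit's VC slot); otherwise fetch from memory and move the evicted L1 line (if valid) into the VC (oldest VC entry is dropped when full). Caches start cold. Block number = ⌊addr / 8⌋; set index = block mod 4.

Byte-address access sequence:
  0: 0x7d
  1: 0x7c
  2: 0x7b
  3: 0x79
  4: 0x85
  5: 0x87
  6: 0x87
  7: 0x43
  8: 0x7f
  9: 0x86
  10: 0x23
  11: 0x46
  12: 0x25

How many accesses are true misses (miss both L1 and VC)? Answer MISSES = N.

MISSES = 4

#0 0x7d→b15/s3 MISS; vc=[]
#1 0x7c→b15/s3 L1-HIT; vc=[]
#2 0x7b→b15/s3 L1-HIT; vc=[]
#3 0x79→b15/s3 L1-HIT; vc=[]
#4 0x85→b16/s0 MISS; vc=[]
#5 0x87→b16/s0 L1-HIT; vc=[]
#6 0x87→b16/s0 L1-HIT; vc=[]
#7 0x43→b8/s0 MISS; vc=[16]
#8 0x7f→b15/s3 L1-HIT; vc=[16]
#9 0x86→b16/s0 VC-HIT; vc=[8]
#10 0x23→b4/s0 MISS; vc=[8,16]
#11 0x46→b8/s0 VC-HIT; vc=[4,16]
#12 0x25→b4/s0 VC-HIT; vc=[8,16]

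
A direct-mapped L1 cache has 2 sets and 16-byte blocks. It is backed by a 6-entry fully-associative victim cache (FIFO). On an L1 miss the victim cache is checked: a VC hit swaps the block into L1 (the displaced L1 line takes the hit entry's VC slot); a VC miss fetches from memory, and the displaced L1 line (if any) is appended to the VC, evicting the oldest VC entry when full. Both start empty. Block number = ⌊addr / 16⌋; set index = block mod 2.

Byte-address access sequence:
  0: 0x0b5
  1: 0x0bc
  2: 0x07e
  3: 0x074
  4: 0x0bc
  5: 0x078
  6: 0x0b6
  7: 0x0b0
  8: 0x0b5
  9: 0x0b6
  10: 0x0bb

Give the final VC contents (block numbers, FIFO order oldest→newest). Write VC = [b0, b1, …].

VC = [7]

#0 0xb5→b11/s1 MISS; vc=[]
#1 0xbc→b11/s1 L1-HIT; vc=[]
#2 0x7e→b7/s1 MISS; vc=[11]
#3 0x74→b7/s1 L1-HIT; vc=[11]
#4 0xbc→b11/s1 VC-HIT; vc=[7]
#5 0x78→b7/s1 VC-HIT; vc=[11]
#6 0xb6→b11/s1 VC-HIT; vc=[7]
#7 0xb0→b11/s1 L1-HIT; vc=[7]
#8 0xb5→b11/s1 L1-HIT; vc=[7]
#9 0xb6→b11/s1 L1-HIT; vc=[7]
#10 0xbb→b11/s1 L1-HIT; vc=[7]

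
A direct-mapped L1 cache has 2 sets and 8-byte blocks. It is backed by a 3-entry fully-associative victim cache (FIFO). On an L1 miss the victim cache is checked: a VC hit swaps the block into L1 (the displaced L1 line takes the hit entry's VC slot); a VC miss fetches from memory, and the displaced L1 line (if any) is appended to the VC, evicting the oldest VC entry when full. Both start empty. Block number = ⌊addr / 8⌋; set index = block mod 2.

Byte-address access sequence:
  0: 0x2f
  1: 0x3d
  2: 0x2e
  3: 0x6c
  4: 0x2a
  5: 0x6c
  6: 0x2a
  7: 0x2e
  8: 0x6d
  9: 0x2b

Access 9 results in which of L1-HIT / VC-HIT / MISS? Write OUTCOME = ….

OUTCOME = VC-HIT

#0 0x2f→b5/s1 MISS; vc=[]
#1 0x3d→b7/s1 MISS; vc=[5]
#2 0x2e→b5/s1 VC-HIT; vc=[7]
#3 0x6c→b13/s1 MISS; vc=[7,5]
#4 0x2a→b5/s1 VC-HIT; vc=[7,13]
#5 0x6c→b13/s1 VC-HIT; vc=[7,5]
#6 0x2a→b5/s1 VC-HIT; vc=[7,13]
#7 0x2e→b5/s1 L1-HIT; vc=[7,13]
#8 0x6d→b13/s1 VC-HIT; vc=[7,5]
#9 0x2b→b5/s1 VC-HIT; vc=[7,13]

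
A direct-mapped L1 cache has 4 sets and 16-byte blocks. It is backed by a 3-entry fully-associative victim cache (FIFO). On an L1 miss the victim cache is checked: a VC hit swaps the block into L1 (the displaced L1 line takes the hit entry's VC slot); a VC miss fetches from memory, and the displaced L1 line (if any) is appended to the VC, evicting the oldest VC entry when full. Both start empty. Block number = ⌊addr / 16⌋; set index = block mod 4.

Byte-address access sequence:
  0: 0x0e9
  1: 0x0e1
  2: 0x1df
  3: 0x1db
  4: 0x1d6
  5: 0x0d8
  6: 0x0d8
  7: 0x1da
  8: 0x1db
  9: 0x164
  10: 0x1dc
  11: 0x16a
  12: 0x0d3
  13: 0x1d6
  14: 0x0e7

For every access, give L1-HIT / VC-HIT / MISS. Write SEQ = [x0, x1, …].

0: 0xe9 (blk 14, set 2) → MISS  vc=[]
1: 0xe1 (blk 14, set 2) → L1-HIT  vc=[]
2: 0x1df (blk 29, set 1) → MISS  vc=[]
3: 0x1db (blk 29, set 1) → L1-HIT  vc=[]
4: 0x1d6 (blk 29, set 1) → L1-HIT  vc=[]
5: 0xd8 (blk 13, set 1) → MISS  vc=[29]
6: 0xd8 (blk 13, set 1) → L1-HIT  vc=[29]
7: 0x1da (blk 29, set 1) → VC-HIT  vc=[13]
8: 0x1db (blk 29, set 1) → L1-HIT  vc=[13]
9: 0x164 (blk 22, set 2) → MISS  vc=[13, 14]
10: 0x1dc (blk 29, set 1) → L1-HIT  vc=[13, 14]
11: 0x16a (blk 22, set 2) → L1-HIT  vc=[13, 14]
12: 0xd3 (blk 13, set 1) → VC-HIT  vc=[29, 14]
13: 0x1d6 (blk 29, set 1) → VC-HIT  vc=[13, 14]
14: 0xe7 (blk 14, set 2) → VC-HIT  vc=[13, 22]

SEQ = [MISS, L1-HIT, MISS, L1-HIT, L1-HIT, MISS, L1-HIT, VC-HIT, L1-HIT, MISS, L1-HIT, L1-HIT, VC-HIT, VC-HIT, VC-HIT]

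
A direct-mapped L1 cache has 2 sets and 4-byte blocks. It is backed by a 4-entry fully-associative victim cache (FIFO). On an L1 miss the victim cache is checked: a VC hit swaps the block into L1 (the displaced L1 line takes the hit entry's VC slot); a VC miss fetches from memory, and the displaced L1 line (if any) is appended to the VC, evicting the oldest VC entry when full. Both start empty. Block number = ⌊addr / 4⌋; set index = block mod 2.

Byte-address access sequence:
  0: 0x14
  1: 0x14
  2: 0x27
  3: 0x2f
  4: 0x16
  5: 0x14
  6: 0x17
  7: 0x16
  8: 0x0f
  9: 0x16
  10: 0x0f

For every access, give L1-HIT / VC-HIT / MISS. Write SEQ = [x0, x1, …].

0: 0x14 (blk 5, set 1) → MISS  vc=[]
1: 0x14 (blk 5, set 1) → L1-HIT  vc=[]
2: 0x27 (blk 9, set 1) → MISS  vc=[5]
3: 0x2f (blk 11, set 1) → MISS  vc=[5, 9]
4: 0x16 (blk 5, set 1) → VC-HIT  vc=[11, 9]
5: 0x14 (blk 5, set 1) → L1-HIT  vc=[11, 9]
6: 0x17 (blk 5, set 1) → L1-HIT  vc=[11, 9]
7: 0x16 (blk 5, set 1) → L1-HIT  vc=[11, 9]
8: 0xf (blk 3, set 1) → MISS  vc=[11, 9, 5]
9: 0x16 (blk 5, set 1) → VC-HIT  vc=[11, 9, 3]
10: 0xf (blk 3, set 1) → VC-HIT  vc=[11, 9, 5]

SEQ = [MISS, L1-HIT, MISS, MISS, VC-HIT, L1-HIT, L1-HIT, L1-HIT, MISS, VC-HIT, VC-HIT]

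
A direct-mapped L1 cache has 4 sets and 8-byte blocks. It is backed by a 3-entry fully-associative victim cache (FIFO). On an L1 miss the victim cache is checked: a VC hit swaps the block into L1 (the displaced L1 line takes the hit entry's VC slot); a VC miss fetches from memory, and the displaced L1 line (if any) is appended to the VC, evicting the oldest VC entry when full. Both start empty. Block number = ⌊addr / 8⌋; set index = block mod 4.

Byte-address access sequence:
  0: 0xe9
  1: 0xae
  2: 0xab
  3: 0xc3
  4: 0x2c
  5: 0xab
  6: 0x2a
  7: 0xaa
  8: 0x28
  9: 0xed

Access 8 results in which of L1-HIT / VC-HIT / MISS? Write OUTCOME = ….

OUTCOME = VC-HIT

  [0] addr=0xe9 blk=29 s=1: MISS | VC []
  [1] addr=0xae blk=21 s=1: MISS | VC [29]
  [2] addr=0xab blk=21 s=1: L1-HIT | VC [29]
  [3] addr=0xc3 blk=24 s=0: MISS | VC [29]
  [4] addr=0x2c blk=5 s=1: MISS | VC [29, 21]
  [5] addr=0xab blk=21 s=1: VC-HIT | VC [29, 5]
  [6] addr=0x2a blk=5 s=1: VC-HIT | VC [29, 21]
  [7] addr=0xaa blk=21 s=1: VC-HIT | VC [29, 5]
  [8] addr=0x28 blk=5 s=1: VC-HIT | VC [29, 21]
  [9] addr=0xed blk=29 s=1: VC-HIT | VC [5, 21]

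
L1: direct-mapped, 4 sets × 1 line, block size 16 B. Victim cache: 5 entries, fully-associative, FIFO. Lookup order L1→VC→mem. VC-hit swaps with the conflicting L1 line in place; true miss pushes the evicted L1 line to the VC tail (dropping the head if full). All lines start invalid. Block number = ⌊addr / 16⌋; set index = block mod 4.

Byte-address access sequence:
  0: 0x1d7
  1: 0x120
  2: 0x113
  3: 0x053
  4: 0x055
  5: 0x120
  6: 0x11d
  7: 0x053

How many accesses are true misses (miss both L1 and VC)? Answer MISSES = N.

MISSES = 4

  [0] addr=0x1d7 blk=29 s=1: MISS | VC []
  [1] addr=0x120 blk=18 s=2: MISS | VC []
  [2] addr=0x113 blk=17 s=1: MISS | VC [29]
  [3] addr=0x53 blk=5 s=1: MISS | VC [29, 17]
  [4] addr=0x55 blk=5 s=1: L1-HIT | VC [29, 17]
  [5] addr=0x120 blk=18 s=2: L1-HIT | VC [29, 17]
  [6] addr=0x11d blk=17 s=1: VC-HIT | VC [29, 5]
  [7] addr=0x53 blk=5 s=1: VC-HIT | VC [29, 17]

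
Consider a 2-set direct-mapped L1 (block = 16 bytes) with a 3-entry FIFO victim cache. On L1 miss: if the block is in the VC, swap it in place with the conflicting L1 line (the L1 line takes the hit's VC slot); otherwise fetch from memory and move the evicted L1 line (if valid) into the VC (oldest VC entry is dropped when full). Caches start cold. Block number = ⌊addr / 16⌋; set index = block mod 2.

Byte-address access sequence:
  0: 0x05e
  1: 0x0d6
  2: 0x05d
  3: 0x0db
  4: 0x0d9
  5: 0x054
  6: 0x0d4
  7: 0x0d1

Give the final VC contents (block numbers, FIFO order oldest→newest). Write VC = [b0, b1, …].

VC = [5]

  [0] addr=0x5e blk=5 s=1: MISS | VC []
  [1] addr=0xd6 blk=13 s=1: MISS | VC [5]
  [2] addr=0x5d blk=5 s=1: VC-HIT | VC [13]
  [3] addr=0xdb blk=13 s=1: VC-HIT | VC [5]
  [4] addr=0xd9 blk=13 s=1: L1-HIT | VC [5]
  [5] addr=0x54 blk=5 s=1: VC-HIT | VC [13]
  [6] addr=0xd4 blk=13 s=1: VC-HIT | VC [5]
  [7] addr=0xd1 blk=13 s=1: L1-HIT | VC [5]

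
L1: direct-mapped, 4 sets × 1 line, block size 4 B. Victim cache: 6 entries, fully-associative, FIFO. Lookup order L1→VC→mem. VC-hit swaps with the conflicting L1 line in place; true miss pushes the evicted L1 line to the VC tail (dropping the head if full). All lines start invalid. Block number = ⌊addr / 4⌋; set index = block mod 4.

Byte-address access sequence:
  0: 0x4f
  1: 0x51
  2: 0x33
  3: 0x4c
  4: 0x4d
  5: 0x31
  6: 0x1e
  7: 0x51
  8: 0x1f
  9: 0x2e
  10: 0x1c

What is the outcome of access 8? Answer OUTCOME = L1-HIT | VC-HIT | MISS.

OUTCOME = L1-HIT

0: 0x4f (blk 19, set 3) → MISS  vc=[]
1: 0x51 (blk 20, set 0) → MISS  vc=[]
2: 0x33 (blk 12, set 0) → MISS  vc=[20]
3: 0x4c (blk 19, set 3) → L1-HIT  vc=[20]
4: 0x4d (blk 19, set 3) → L1-HIT  vc=[20]
5: 0x31 (blk 12, set 0) → L1-HIT  vc=[20]
6: 0x1e (blk 7, set 3) → MISS  vc=[20, 19]
7: 0x51 (blk 20, set 0) → VC-HIT  vc=[12, 19]
8: 0x1f (blk 7, set 3) → L1-HIT  vc=[12, 19]
9: 0x2e (blk 11, set 3) → MISS  vc=[12, 19, 7]
10: 0x1c (blk 7, set 3) → VC-HIT  vc=[12, 19, 11]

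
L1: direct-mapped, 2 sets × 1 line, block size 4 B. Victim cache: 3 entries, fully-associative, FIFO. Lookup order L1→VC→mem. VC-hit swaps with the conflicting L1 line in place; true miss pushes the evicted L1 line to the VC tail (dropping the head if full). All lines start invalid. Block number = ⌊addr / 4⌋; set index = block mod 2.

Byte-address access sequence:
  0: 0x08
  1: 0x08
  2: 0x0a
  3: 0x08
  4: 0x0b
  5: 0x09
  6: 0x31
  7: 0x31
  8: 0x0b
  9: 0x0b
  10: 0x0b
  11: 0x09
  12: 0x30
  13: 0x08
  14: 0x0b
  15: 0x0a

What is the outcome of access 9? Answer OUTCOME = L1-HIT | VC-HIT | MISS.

0: 0x8 (blk 2, set 0) → MISS  vc=[]
1: 0x8 (blk 2, set 0) → L1-HIT  vc=[]
2: 0xa (blk 2, set 0) → L1-HIT  vc=[]
3: 0x8 (blk 2, set 0) → L1-HIT  vc=[]
4: 0xb (blk 2, set 0) → L1-HIT  vc=[]
5: 0x9 (blk 2, set 0) → L1-HIT  vc=[]
6: 0x31 (blk 12, set 0) → MISS  vc=[2]
7: 0x31 (blk 12, set 0) → L1-HIT  vc=[2]
8: 0xb (blk 2, set 0) → VC-HIT  vc=[12]
9: 0xb (blk 2, set 0) → L1-HIT  vc=[12]
10: 0xb (blk 2, set 0) → L1-HIT  vc=[12]
11: 0x9 (blk 2, set 0) → L1-HIT  vc=[12]
12: 0x30 (blk 12, set 0) → VC-HIT  vc=[2]
13: 0x8 (blk 2, set 0) → VC-HIT  vc=[12]
14: 0xb (blk 2, set 0) → L1-HIT  vc=[12]
15: 0xa (blk 2, set 0) → L1-HIT  vc=[12]

OUTCOME = L1-HIT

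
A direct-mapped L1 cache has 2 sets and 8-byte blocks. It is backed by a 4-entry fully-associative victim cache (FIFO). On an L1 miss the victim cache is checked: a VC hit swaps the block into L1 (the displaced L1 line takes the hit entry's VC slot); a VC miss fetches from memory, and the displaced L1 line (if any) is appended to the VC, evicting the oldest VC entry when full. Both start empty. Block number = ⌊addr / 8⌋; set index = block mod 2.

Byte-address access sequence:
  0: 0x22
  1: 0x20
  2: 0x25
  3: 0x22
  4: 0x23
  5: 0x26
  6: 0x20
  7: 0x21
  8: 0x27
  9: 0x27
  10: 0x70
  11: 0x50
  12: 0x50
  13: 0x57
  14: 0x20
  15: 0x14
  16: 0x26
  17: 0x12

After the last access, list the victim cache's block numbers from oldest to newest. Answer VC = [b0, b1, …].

0: 0x22 (blk 4, set 0) → MISS  vc=[]
1: 0x20 (blk 4, set 0) → L1-HIT  vc=[]
2: 0x25 (blk 4, set 0) → L1-HIT  vc=[]
3: 0x22 (blk 4, set 0) → L1-HIT  vc=[]
4: 0x23 (blk 4, set 0) → L1-HIT  vc=[]
5: 0x26 (blk 4, set 0) → L1-HIT  vc=[]
6: 0x20 (blk 4, set 0) → L1-HIT  vc=[]
7: 0x21 (blk 4, set 0) → L1-HIT  vc=[]
8: 0x27 (blk 4, set 0) → L1-HIT  vc=[]
9: 0x27 (blk 4, set 0) → L1-HIT  vc=[]
10: 0x70 (blk 14, set 0) → MISS  vc=[4]
11: 0x50 (blk 10, set 0) → MISS  vc=[4, 14]
12: 0x50 (blk 10, set 0) → L1-HIT  vc=[4, 14]
13: 0x57 (blk 10, set 0) → L1-HIT  vc=[4, 14]
14: 0x20 (blk 4, set 0) → VC-HIT  vc=[10, 14]
15: 0x14 (blk 2, set 0) → MISS  vc=[10, 14, 4]
16: 0x26 (blk 4, set 0) → VC-HIT  vc=[10, 14, 2]
17: 0x12 (blk 2, set 0) → VC-HIT  vc=[10, 14, 4]

VC = [10, 14, 4]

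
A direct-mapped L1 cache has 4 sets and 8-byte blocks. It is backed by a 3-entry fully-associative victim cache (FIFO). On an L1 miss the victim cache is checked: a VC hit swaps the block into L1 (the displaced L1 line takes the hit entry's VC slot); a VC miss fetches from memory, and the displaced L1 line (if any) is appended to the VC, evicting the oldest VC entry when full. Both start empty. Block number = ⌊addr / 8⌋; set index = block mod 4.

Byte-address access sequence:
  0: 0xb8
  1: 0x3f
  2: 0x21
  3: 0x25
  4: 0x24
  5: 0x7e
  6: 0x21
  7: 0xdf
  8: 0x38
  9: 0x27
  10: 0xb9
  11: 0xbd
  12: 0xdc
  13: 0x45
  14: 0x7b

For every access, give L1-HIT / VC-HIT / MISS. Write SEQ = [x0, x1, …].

0: 0xb8 (blk 23, set 3) → MISS  vc=[]
1: 0x3f (blk 7, set 3) → MISS  vc=[23]
2: 0x21 (blk 4, set 0) → MISS  vc=[23]
3: 0x25 (blk 4, set 0) → L1-HIT  vc=[23]
4: 0x24 (blk 4, set 0) → L1-HIT  vc=[23]
5: 0x7e (blk 15, set 3) → MISS  vc=[23, 7]
6: 0x21 (blk 4, set 0) → L1-HIT  vc=[23, 7]
7: 0xdf (blk 27, set 3) → MISS  vc=[23, 7, 15]
8: 0x38 (blk 7, set 3) → VC-HIT  vc=[23, 27, 15]
9: 0x27 (blk 4, set 0) → L1-HIT  vc=[23, 27, 15]
10: 0xb9 (blk 23, set 3) → VC-HIT  vc=[7, 27, 15]
11: 0xbd (blk 23, set 3) → L1-HIT  vc=[7, 27, 15]
12: 0xdc (blk 27, set 3) → VC-HIT  vc=[7, 23, 15]
13: 0x45 (blk 8, set 0) → MISS  vc=[23, 15, 4]
14: 0x7b (blk 15, set 3) → VC-HIT  vc=[23, 27, 4]

SEQ = [MISS, MISS, MISS, L1-HIT, L1-HIT, MISS, L1-HIT, MISS, VC-HIT, L1-HIT, VC-HIT, L1-HIT, VC-HIT, MISS, VC-HIT]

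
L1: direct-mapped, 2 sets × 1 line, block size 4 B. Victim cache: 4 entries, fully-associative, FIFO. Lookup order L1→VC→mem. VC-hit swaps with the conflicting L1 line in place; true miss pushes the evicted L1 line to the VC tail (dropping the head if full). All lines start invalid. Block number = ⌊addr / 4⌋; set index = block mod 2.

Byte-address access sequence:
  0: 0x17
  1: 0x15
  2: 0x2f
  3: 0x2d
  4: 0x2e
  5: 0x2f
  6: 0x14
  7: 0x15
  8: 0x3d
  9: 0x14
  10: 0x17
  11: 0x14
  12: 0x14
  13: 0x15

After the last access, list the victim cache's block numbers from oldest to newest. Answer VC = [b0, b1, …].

VC = [11, 15]

0: 0x17 (blk 5, set 1) → MISS  vc=[]
1: 0x15 (blk 5, set 1) → L1-HIT  vc=[]
2: 0x2f (blk 11, set 1) → MISS  vc=[5]
3: 0x2d (blk 11, set 1) → L1-HIT  vc=[5]
4: 0x2e (blk 11, set 1) → L1-HIT  vc=[5]
5: 0x2f (blk 11, set 1) → L1-HIT  vc=[5]
6: 0x14 (blk 5, set 1) → VC-HIT  vc=[11]
7: 0x15 (blk 5, set 1) → L1-HIT  vc=[11]
8: 0x3d (blk 15, set 1) → MISS  vc=[11, 5]
9: 0x14 (blk 5, set 1) → VC-HIT  vc=[11, 15]
10: 0x17 (blk 5, set 1) → L1-HIT  vc=[11, 15]
11: 0x14 (blk 5, set 1) → L1-HIT  vc=[11, 15]
12: 0x14 (blk 5, set 1) → L1-HIT  vc=[11, 15]
13: 0x15 (blk 5, set 1) → L1-HIT  vc=[11, 15]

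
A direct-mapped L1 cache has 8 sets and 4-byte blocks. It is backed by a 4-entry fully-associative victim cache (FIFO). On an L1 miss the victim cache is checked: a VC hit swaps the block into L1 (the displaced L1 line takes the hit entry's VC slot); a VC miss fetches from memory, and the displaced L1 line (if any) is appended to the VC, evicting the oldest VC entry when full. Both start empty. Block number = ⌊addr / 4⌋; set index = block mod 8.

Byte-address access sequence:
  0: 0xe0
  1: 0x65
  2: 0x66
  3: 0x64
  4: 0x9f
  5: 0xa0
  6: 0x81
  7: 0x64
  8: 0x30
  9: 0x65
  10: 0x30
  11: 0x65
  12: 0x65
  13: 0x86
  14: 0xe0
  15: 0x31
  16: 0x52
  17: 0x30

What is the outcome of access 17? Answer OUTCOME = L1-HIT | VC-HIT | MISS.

OUTCOME = VC-HIT

0: 0xe0 (blk 56, set 0) → MISS  vc=[]
1: 0x65 (blk 25, set 1) → MISS  vc=[]
2: 0x66 (blk 25, set 1) → L1-HIT  vc=[]
3: 0x64 (blk 25, set 1) → L1-HIT  vc=[]
4: 0x9f (blk 39, set 7) → MISS  vc=[]
5: 0xa0 (blk 40, set 0) → MISS  vc=[56]
6: 0x81 (blk 32, set 0) → MISS  vc=[56, 40]
7: 0x64 (blk 25, set 1) → L1-HIT  vc=[56, 40]
8: 0x30 (blk 12, set 4) → MISS  vc=[56, 40]
9: 0x65 (blk 25, set 1) → L1-HIT  vc=[56, 40]
10: 0x30 (blk 12, set 4) → L1-HIT  vc=[56, 40]
11: 0x65 (blk 25, set 1) → L1-HIT  vc=[56, 40]
12: 0x65 (blk 25, set 1) → L1-HIT  vc=[56, 40]
13: 0x86 (blk 33, set 1) → MISS  vc=[56, 40, 25]
14: 0xe0 (blk 56, set 0) → VC-HIT  vc=[32, 40, 25]
15: 0x31 (blk 12, set 4) → L1-HIT  vc=[32, 40, 25]
16: 0x52 (blk 20, set 4) → MISS  vc=[32, 40, 25, 12]
17: 0x30 (blk 12, set 4) → VC-HIT  vc=[32, 40, 25, 20]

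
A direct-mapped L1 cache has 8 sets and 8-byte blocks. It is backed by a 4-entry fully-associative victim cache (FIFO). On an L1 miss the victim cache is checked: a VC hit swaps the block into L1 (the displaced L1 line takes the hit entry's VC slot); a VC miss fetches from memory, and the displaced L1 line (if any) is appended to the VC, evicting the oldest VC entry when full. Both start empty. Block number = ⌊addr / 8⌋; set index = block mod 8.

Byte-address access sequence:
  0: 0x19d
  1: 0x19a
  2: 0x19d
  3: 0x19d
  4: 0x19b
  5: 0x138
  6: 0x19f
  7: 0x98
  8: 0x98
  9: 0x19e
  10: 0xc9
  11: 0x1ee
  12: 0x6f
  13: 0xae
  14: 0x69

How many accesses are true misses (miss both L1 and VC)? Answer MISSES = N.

MISSES = 7

  [0] addr=0x19d blk=51 s=3: MISS | VC []
  [1] addr=0x19a blk=51 s=3: L1-HIT | VC []
  [2] addr=0x19d blk=51 s=3: L1-HIT | VC []
  [3] addr=0x19d blk=51 s=3: L1-HIT | VC []
  [4] addr=0x19b blk=51 s=3: L1-HIT | VC []
  [5] addr=0x138 blk=39 s=7: MISS | VC []
  [6] addr=0x19f blk=51 s=3: L1-HIT | VC []
  [7] addr=0x98 blk=19 s=3: MISS | VC [51]
  [8] addr=0x98 blk=19 s=3: L1-HIT | VC [51]
  [9] addr=0x19e blk=51 s=3: VC-HIT | VC [19]
  [10] addr=0xc9 blk=25 s=1: MISS | VC [19]
  [11] addr=0x1ee blk=61 s=5: MISS | VC [19]
  [12] addr=0x6f blk=13 s=5: MISS | VC [19, 61]
  [13] addr=0xae blk=21 s=5: MISS | VC [19, 61, 13]
  [14] addr=0x69 blk=13 s=5: VC-HIT | VC [19, 61, 21]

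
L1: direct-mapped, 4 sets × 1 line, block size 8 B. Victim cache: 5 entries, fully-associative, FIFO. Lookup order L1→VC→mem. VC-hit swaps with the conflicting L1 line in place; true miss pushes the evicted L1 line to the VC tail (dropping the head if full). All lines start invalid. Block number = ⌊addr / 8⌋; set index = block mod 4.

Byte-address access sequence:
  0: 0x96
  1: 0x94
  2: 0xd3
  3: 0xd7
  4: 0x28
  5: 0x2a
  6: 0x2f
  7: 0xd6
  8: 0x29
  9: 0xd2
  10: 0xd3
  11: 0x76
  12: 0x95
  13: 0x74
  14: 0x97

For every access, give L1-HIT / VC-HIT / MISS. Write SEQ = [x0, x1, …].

0: 0x96 (blk 18, set 2) → MISS  vc=[]
1: 0x94 (blk 18, set 2) → L1-HIT  vc=[]
2: 0xd3 (blk 26, set 2) → MISS  vc=[18]
3: 0xd7 (blk 26, set 2) → L1-HIT  vc=[18]
4: 0x28 (blk 5, set 1) → MISS  vc=[18]
5: 0x2a (blk 5, set 1) → L1-HIT  vc=[18]
6: 0x2f (blk 5, set 1) → L1-HIT  vc=[18]
7: 0xd6 (blk 26, set 2) → L1-HIT  vc=[18]
8: 0x29 (blk 5, set 1) → L1-HIT  vc=[18]
9: 0xd2 (blk 26, set 2) → L1-HIT  vc=[18]
10: 0xd3 (blk 26, set 2) → L1-HIT  vc=[18]
11: 0x76 (blk 14, set 2) → MISS  vc=[18, 26]
12: 0x95 (blk 18, set 2) → VC-HIT  vc=[14, 26]
13: 0x74 (blk 14, set 2) → VC-HIT  vc=[18, 26]
14: 0x97 (blk 18, set 2) → VC-HIT  vc=[14, 26]

SEQ = [MISS, L1-HIT, MISS, L1-HIT, MISS, L1-HIT, L1-HIT, L1-HIT, L1-HIT, L1-HIT, L1-HIT, MISS, VC-HIT, VC-HIT, VC-HIT]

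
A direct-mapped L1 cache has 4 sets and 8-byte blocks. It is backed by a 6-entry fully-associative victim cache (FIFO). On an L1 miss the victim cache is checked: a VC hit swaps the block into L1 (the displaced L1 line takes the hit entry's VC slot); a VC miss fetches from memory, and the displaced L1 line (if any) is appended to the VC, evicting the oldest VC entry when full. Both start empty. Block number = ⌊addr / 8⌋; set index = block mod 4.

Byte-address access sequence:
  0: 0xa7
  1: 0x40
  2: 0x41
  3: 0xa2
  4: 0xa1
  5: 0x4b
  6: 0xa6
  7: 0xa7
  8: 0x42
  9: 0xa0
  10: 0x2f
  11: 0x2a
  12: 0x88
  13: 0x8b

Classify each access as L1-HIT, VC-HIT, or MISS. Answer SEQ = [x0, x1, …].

  [0] addr=0xa7 blk=20 s=0: MISS | VC []
  [1] addr=0x40 blk=8 s=0: MISS | VC [20]
  [2] addr=0x41 blk=8 s=0: L1-HIT | VC [20]
  [3] addr=0xa2 blk=20 s=0: VC-HIT | VC [8]
  [4] addr=0xa1 blk=20 s=0: L1-HIT | VC [8]
  [5] addr=0x4b blk=9 s=1: MISS | VC [8]
  [6] addr=0xa6 blk=20 s=0: L1-HIT | VC [8]
  [7] addr=0xa7 blk=20 s=0: L1-HIT | VC [8]
  [8] addr=0x42 blk=8 s=0: VC-HIT | VC [20]
  [9] addr=0xa0 blk=20 s=0: VC-HIT | VC [8]
  [10] addr=0x2f blk=5 s=1: MISS | VC [8, 9]
  [11] addr=0x2a blk=5 s=1: L1-HIT | VC [8, 9]
  [12] addr=0x88 blk=17 s=1: MISS | VC [8, 9, 5]
  [13] addr=0x8b blk=17 s=1: L1-HIT | VC [8, 9, 5]

SEQ = [MISS, MISS, L1-HIT, VC-HIT, L1-HIT, MISS, L1-HIT, L1-HIT, VC-HIT, VC-HIT, MISS, L1-HIT, MISS, L1-HIT]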